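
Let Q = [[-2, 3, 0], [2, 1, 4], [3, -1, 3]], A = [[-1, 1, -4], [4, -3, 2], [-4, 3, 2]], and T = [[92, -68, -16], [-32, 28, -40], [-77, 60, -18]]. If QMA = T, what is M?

M = Q⁻¹TA⁻¹ (apply Q⁻¹ on the left and A⁻¹ on the right).
det Q = 4; the adjugate gives Q⁻¹ = [[7/4, -9/4, 3], [3/2, -3/2, 2], [-5/4, 7/4, -2]].
det A = -4, so A⁻¹ = [[3, 7/2, 5/2], [4, 9/2, 7/2], [0, 1/4, 1/4]].
Q⁻¹T = [[2, -2, 8], [32, -24, 0], [-17, 14, -14]].
M = (Q⁻¹T)A⁻¹ = [[-2, 0, 0], [0, 4, -4], [5, 0, 3]].

M = [[-2, 0, 0], [0, 4, -4], [5, 0, 3]]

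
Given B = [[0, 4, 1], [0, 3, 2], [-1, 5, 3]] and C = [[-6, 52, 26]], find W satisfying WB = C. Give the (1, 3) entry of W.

B is on the right of W, so right-multiply by B⁻¹: W = CB⁻¹.
det B = -5, so B⁻¹ = [[1/5, 7/5, -1], [2/5, -1/5, 0], [-3/5, 4/5, 0]].
W = CB⁻¹ = [[-6, 52, 26]] · [[1/5, 7/5, -1], [2/5, -1/5, 0], [-3/5, 4/5, 0]] = [[4, 2, 6]].

6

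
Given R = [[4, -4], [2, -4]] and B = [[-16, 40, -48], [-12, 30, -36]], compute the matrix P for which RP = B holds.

P = [[-2, 5, -6], [2, -5, 6]]

Left-multiplying both sides by R⁻¹ gives P = R⁻¹B.
det R = -8; the adjugate gives R⁻¹ = [[1/2, -1/2], [1/4, -1/2]].
P = R⁻¹B = [[1/2, -1/2], [1/4, -1/2]] · [[-16, 40, -48], [-12, 30, -36]] = [[-2, 5, -6], [2, -5, 6]].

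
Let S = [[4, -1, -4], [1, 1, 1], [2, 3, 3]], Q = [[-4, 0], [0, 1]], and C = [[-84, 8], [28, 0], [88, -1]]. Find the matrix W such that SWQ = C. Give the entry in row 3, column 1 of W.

-3

W = S⁻¹CQ⁻¹ (apply S⁻¹ on the left and Q⁻¹ on the right).
det S = -3; the adjugate gives S⁻¹ = [[0, 3, -1], [1/3, -20/3, 8/3], [-1/3, 14/3, -5/3]].
Q has determinant -4; Q⁻¹ = [[-1/4, 0], [0, 1]].
S⁻¹C = [[-4, 1], [20, 0], [12, -1]].
W = (S⁻¹C)Q⁻¹ = [[1, 1], [-5, 0], [-3, -1]].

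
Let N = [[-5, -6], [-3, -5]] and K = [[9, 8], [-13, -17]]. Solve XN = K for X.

Right-multiplying both sides by N⁻¹ gives X = KN⁻¹.
N has determinant 7; N⁻¹ = [[-5/7, 6/7], [3/7, -5/7]].
X = KN⁻¹ = [[9, 8], [-13, -17]] · [[-5/7, 6/7], [3/7, -5/7]] = [[-3, 2], [2, 1]].

X = [[-3, 2], [2, 1]]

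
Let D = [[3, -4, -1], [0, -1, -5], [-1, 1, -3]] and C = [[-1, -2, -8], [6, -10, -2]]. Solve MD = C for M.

M = [[-2, 5, -5], [0, 4, -6]]

Since D sits to the right of M, M = CD⁻¹.
det D = 5, so D⁻¹ = [[8/5, -13/5, 19/5], [1, -2, 3], [-1/5, 1/5, -3/5]].
M = CD⁻¹ = [[-1, -2, -8], [6, -10, -2]] · [[8/5, -13/5, 19/5], [1, -2, 3], [-1/5, 1/5, -3/5]] = [[-2, 5, -5], [0, 4, -6]].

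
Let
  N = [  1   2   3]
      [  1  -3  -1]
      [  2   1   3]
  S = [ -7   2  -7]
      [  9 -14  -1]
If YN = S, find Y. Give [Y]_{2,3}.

4

Right-multiplying both sides by N⁻¹ gives Y = SN⁻¹.
det N = 3, so N⁻¹ = [[-8/3, -1, 7/3], [-5/3, -1, 4/3], [7/3, 1, -5/3]].
Y = SN⁻¹ = [[-7, 2, -7], [9, -14, -1]] · [[-8/3, -1, 7/3], [-5/3, -1, 4/3], [7/3, 1, -5/3]] = [[-1, -2, -2], [-3, 4, 4]].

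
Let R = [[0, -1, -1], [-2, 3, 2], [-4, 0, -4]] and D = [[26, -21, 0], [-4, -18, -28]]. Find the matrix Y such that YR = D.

Right-multiplying both sides by R⁻¹ gives Y = DR⁻¹.
R has determinant 4; R⁻¹ = [[-3, -1, 1/4], [-4, -1, 1/2], [3, 1, -1/2]].
Y = DR⁻¹ = [[26, -21, 0], [-4, -18, -28]] · [[-3, -1, 1/4], [-4, -1, 1/2], [3, 1, -1/2]] = [[6, -5, -4], [0, -6, 4]].

Y = [[6, -5, -4], [0, -6, 4]]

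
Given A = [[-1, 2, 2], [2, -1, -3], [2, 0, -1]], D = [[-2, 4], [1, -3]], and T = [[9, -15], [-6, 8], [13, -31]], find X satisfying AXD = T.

X = [[-4, 3], [-1, -1], [-4, 1]]

Left-multiply by A⁻¹ and right-multiply by D⁻¹: X = A⁻¹TD⁻¹.
det A = -5; the adjugate gives A⁻¹ = [[-1/5, -2/5, 4/5], [4/5, 3/5, -1/5], [-2/5, -4/5, 3/5]].
D has determinant 2; D⁻¹ = [[-3/2, -2], [-1/2, -1]].
A⁻¹T = [[11, -25], [1, -1], [9, -19]].
X = (A⁻¹T)D⁻¹ = [[-4, 3], [-1, -1], [-4, 1]].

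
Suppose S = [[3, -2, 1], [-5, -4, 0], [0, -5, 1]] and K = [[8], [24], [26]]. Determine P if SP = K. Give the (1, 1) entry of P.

S is on the left of P, so left-multiply by S⁻¹: P = S⁻¹K.
S has determinant 3; S⁻¹ = [[-4/3, -1, 4/3], [5/3, 1, -5/3], [25/3, 5, -22/3]].
P = S⁻¹K = [[-4/3, -1, 4/3], [5/3, 1, -5/3], [25/3, 5, -22/3]] · [[8], [24], [26]] = [[0], [-6], [-4]].

0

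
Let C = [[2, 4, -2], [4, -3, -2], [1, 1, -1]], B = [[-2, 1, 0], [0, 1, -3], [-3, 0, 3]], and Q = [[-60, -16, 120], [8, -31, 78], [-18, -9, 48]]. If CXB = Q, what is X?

Left-multiply by C⁻¹ and right-multiply by B⁻¹: X = C⁻¹QB⁻¹.
det C = 4, so C⁻¹ = [[5/4, 1/2, -7/2], [1/2, 0, -1], [7/4, 1/2, -11/2]].
det B = 3, so B⁻¹ = [[1, -1, -1], [3, -2, -2], [1, -1, -2/3]].
C⁻¹Q = [[-8, -4, 21], [-12, 1, 12], [-2, 6, -15]].
X = (C⁻¹Q)B⁻¹ = [[1, -5, 2], [3, -2, 2], [1, 5, 0]].

X = [[1, -5, 2], [3, -2, 2], [1, 5, 0]]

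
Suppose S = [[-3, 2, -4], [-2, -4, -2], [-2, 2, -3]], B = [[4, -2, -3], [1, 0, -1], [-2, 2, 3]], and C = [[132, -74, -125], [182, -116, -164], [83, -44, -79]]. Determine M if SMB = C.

M = [[-4, 4, 5], [-5, 3, 2], [-5, -5, 1]]

M = S⁻¹CB⁻¹ (apply S⁻¹ on the left and B⁻¹ on the right).
det S = -4, so S⁻¹ = [[-4, 1/2, 5], [1/2, -1/4, -1/2], [3, -1/2, -4]].
det B = 4, so B⁻¹ = [[1/2, 0, 1/2], [-1/4, 3/2, 1/4], [1/2, -1, 1/2]].
S⁻¹C = [[-22, 18, 23], [-21, 14, 18], [-27, 12, 23]].
M = (S⁻¹C)B⁻¹ = [[-4, 4, 5], [-5, 3, 2], [-5, -5, 1]].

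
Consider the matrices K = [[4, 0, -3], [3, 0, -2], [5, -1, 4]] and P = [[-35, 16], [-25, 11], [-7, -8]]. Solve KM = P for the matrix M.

K is on the left of M, so left-multiply by K⁻¹: M = K⁻¹P.
det K = 1; the adjugate gives K⁻¹ = [[-2, 3, 0], [-22, 31, -1], [-3, 4, 0]].
M = K⁻¹P = [[-2, 3, 0], [-22, 31, -1], [-3, 4, 0]] · [[-35, 16], [-25, 11], [-7, -8]] = [[-5, 1], [2, -3], [5, -4]].

M = [[-5, 1], [2, -3], [5, -4]]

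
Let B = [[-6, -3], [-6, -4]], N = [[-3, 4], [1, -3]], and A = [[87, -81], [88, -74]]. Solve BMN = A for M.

M = [[5, 1], [2, 5]]

Isolating M: multiply by B⁻¹ from the left and N⁻¹ from the right, so M = B⁻¹AN⁻¹.
B has determinant 6; B⁻¹ = [[-2/3, 1/2], [1, -1]].
det N = 5, so N⁻¹ = [[-3/5, -4/5], [-1/5, -3/5]].
B⁻¹A = [[-14, 17], [-1, -7]].
M = (B⁻¹A)N⁻¹ = [[5, 1], [2, 5]].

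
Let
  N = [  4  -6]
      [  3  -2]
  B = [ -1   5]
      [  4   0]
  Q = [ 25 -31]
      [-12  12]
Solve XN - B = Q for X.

XN = Q + B = [[24, -26], [-8, 12]].
Since N sits to the right of X, X = (Q + B)N⁻¹.
N has determinant 10; N⁻¹ = [[-1/5, 3/5], [-3/10, 2/5]].
X = (Q + B)N⁻¹ = [[3, 4], [-2, 0]].

X = [[3, 4], [-2, 0]]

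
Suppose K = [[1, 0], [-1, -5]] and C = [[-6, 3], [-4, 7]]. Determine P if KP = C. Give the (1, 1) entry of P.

Left-multiplying both sides by K⁻¹ gives P = K⁻¹C.
K has determinant -5; K⁻¹ = [[1, 0], [-1/5, -1/5]].
P = K⁻¹C = [[1, 0], [-1/5, -1/5]] · [[-6, 3], [-4, 7]] = [[-6, 3], [2, -2]].

-6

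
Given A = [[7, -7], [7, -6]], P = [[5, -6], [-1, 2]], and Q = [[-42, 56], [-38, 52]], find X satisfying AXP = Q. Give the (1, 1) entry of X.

Left-multiply by A⁻¹ and right-multiply by P⁻¹: X = A⁻¹QP⁻¹.
det A = 7, so A⁻¹ = [[-6/7, 1], [-1, 1]].
P has determinant 4; P⁻¹ = [[1/2, 3/2], [1/4, 5/4]].
A⁻¹Q = [[-2, 4], [4, -4]].
X = (A⁻¹Q)P⁻¹ = [[0, 2], [1, 1]].

0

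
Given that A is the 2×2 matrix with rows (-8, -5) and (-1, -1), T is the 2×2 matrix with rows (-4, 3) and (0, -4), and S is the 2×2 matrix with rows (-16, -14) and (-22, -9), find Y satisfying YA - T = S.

Y = [[3, -4], [3, -2]]

YA = S + T = [[-20, -11], [-22, -13]].
A is on the right of Y, so right-multiply by A⁻¹: Y = (S + T)A⁻¹.
det A = 3; the adjugate gives A⁻¹ = [[-1/3, 5/3], [1/3, -8/3]].
Y = (S + T)A⁻¹ = [[3, -4], [3, -2]].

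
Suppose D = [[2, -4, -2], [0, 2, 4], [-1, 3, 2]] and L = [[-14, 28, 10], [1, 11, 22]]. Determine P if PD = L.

D is on the right of P, so right-multiply by D⁻¹: P = LD⁻¹.
det D = -4, so D⁻¹ = [[2, -1/2, 3], [1, -1/2, 2], [-1/2, 1/2, -1]].
P = LD⁻¹ = [[-14, 28, 10], [1, 11, 22]] · [[2, -1/2, 3], [1, -1/2, 2], [-1/2, 1/2, -1]] = [[-5, -2, 4], [2, 5, 3]].

P = [[-5, -2, 4], [2, 5, 3]]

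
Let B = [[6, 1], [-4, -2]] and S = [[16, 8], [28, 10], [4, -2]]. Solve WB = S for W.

Since B sits to the right of W, W = SB⁻¹.
det B = -8, so B⁻¹ = [[1/4, 1/8], [-1/2, -3/4]].
W = SB⁻¹ = [[16, 8], [28, 10], [4, -2]] · [[1/4, 1/8], [-1/2, -3/4]] = [[0, -4], [2, -4], [2, 2]].

W = [[0, -4], [2, -4], [2, 2]]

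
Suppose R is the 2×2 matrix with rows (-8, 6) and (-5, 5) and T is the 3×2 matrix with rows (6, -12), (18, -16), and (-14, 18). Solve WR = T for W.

Right-multiplying both sides by R⁻¹ gives W = TR⁻¹.
R has determinant -10; R⁻¹ = [[-1/2, 3/5], [-1/2, 4/5]].
W = TR⁻¹ = [[6, -12], [18, -16], [-14, 18]] · [[-1/2, 3/5], [-1/2, 4/5]] = [[3, -6], [-1, -2], [-2, 6]].

W = [[3, -6], [-1, -2], [-2, 6]]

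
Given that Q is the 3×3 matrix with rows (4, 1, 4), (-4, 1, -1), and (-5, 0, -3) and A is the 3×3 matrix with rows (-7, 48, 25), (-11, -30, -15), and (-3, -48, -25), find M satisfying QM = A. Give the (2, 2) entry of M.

0

Q is on the left of M, so left-multiply by Q⁻¹: M = Q⁻¹A.
Q has determinant 1; Q⁻¹ = [[-3, 3, -5], [-7, 8, -12], [5, -5, 8]].
M = Q⁻¹A = [[-3, 3, -5], [-7, 8, -12], [5, -5, 8]] · [[-7, 48, 25], [-11, -30, -15], [-3, -48, -25]] = [[3, 6, 5], [-3, 0, 5], [-4, 6, 0]].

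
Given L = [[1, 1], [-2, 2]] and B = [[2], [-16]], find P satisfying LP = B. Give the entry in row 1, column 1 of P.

5

Since L multiplies P on the left, P = L⁻¹B.
L has determinant 4; L⁻¹ = [[1/2, -1/4], [1/2, 1/4]].
P = L⁻¹B = [[1/2, -1/4], [1/2, 1/4]] · [[2], [-16]] = [[5], [-3]].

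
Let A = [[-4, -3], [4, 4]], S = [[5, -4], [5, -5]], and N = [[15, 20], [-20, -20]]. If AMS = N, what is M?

M = [[-5, 5], [-5, 4]]

Left-multiply by A⁻¹ and right-multiply by S⁻¹: M = A⁻¹NS⁻¹.
det A = -4, so A⁻¹ = [[-1, -3/4], [1, 1]].
det S = -5; the adjugate gives S⁻¹ = [[1, -4/5], [1, -1]].
A⁻¹N = [[0, -5], [-5, 0]].
M = (A⁻¹N)S⁻¹ = [[-5, 5], [-5, 4]].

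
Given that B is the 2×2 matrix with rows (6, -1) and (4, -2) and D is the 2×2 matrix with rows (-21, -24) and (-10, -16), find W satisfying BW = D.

Since B multiplies W on the left, W = B⁻¹D.
det B = -8; the adjugate gives B⁻¹ = [[1/4, -1/8], [1/2, -3/4]].
W = B⁻¹D = [[1/4, -1/8], [1/2, -3/4]] · [[-21, -24], [-10, -16]] = [[-4, -4], [-3, 0]].

W = [[-4, -4], [-3, 0]]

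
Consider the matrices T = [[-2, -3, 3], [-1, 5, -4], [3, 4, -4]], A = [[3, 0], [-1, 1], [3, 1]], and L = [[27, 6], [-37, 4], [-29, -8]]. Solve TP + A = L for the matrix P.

TP = L − A = [[24, 6], [-36, 3], [-32, -9]].
Since T multiplies P on the left, P = T⁻¹(L − A).
det T = -1; the adjugate gives T⁻¹ = [[4, 0, 3], [16, 1, 11], [19, 1, 13]].
P = T⁻¹(L − A) = [[0, -3], [-4, 0], [4, 0]].

P = [[0, -3], [-4, 0], [4, 0]]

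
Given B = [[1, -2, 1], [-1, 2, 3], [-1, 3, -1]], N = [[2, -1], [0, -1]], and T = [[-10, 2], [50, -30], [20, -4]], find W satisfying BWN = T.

W = B⁻¹TN⁻¹ (apply B⁻¹ on the left and N⁻¹ on the right).
B has determinant -4; B⁻¹ = [[11/4, -1/4, 2], [1, 0, 1], [1/4, 1/4, 0]].
det N = -2; the adjugate gives N⁻¹ = [[1/2, -1/2], [0, -1]].
B⁻¹T = [[0, 5], [10, -2], [10, -7]].
W = (B⁻¹T)N⁻¹ = [[0, -5], [5, -3], [5, 2]].

W = [[0, -5], [5, -3], [5, 2]]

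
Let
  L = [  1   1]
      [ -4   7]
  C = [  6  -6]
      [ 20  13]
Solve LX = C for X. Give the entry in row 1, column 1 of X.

Since L multiplies X on the left, X = L⁻¹C.
det L = 11, so L⁻¹ = [[7/11, -1/11], [4/11, 1/11]].
X = L⁻¹C = [[7/11, -1/11], [4/11, 1/11]] · [[6, -6], [20, 13]] = [[2, -5], [4, -1]].

2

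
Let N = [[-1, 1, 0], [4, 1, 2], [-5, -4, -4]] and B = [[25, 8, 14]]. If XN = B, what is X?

X = [[-3, 3, -2]]

Right-multiplying both sides by N⁻¹ gives X = BN⁻¹.
N has determinant 2; N⁻¹ = [[2, 2, 1], [3, 2, 1], [-11/2, -9/2, -5/2]].
X = BN⁻¹ = [[25, 8, 14]] · [[2, 2, 1], [3, 2, 1], [-11/2, -9/2, -5/2]] = [[-3, 3, -2]].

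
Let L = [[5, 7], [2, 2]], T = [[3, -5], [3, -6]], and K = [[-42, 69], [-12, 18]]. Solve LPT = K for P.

P = L⁻¹KT⁻¹ (apply L⁻¹ on the left and T⁻¹ on the right).
L has determinant -4; L⁻¹ = [[-1/2, 7/4], [1/2, -5/4]].
det T = -3; the adjugate gives T⁻¹ = [[2, -5/3], [1, -1]].
L⁻¹K = [[0, -3], [-6, 12]].
P = (L⁻¹K)T⁻¹ = [[-3, 3], [0, -2]].

P = [[-3, 3], [0, -2]]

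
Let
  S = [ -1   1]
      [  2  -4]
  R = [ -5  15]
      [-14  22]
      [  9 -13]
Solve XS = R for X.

X = [[-5, -5], [6, -4], [-5, 2]]

Right-multiplying both sides by S⁻¹ gives X = RS⁻¹.
det S = 2; the adjugate gives S⁻¹ = [[-2, -1/2], [-1, -1/2]].
X = RS⁻¹ = [[-5, 15], [-14, 22], [9, -13]] · [[-2, -1/2], [-1, -1/2]] = [[-5, -5], [6, -4], [-5, 2]].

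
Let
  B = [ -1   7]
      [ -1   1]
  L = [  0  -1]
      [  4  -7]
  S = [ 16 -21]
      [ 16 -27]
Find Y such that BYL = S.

Y = [[0, -4], [-1, 0]]

Isolating Y: multiply by B⁻¹ from the left and L⁻¹ from the right, so Y = B⁻¹SL⁻¹.
B has determinant 6; B⁻¹ = [[1/6, -7/6], [1/6, -1/6]].
det L = 4, so L⁻¹ = [[-7/4, 1/4], [-1, 0]].
B⁻¹S = [[-16, 28], [0, 1]].
Y = (B⁻¹S)L⁻¹ = [[0, -4], [-1, 0]].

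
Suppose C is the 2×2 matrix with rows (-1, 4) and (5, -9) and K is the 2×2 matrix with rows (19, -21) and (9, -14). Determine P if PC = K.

Since C sits to the right of P, P = KC⁻¹.
det C = -11, so C⁻¹ = [[9/11, 4/11], [5/11, 1/11]].
P = KC⁻¹ = [[19, -21], [9, -14]] · [[9/11, 4/11], [5/11, 1/11]] = [[6, 5], [1, 2]].

P = [[6, 5], [1, 2]]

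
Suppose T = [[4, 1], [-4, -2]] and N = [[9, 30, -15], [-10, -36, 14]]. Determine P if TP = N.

Since T multiplies P on the left, P = T⁻¹N.
T has determinant -4; T⁻¹ = [[1/2, 1/4], [-1, -1]].
P = T⁻¹N = [[1/2, 1/4], [-1, -1]] · [[9, 30, -15], [-10, -36, 14]] = [[2, 6, -4], [1, 6, 1]].

P = [[2, 6, -4], [1, 6, 1]]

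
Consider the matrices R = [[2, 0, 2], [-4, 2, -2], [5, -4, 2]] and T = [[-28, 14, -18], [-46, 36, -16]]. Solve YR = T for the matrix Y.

Y = [[-6, -1, -4], [4, 6, -6]]

Since R sits to the right of Y, Y = TR⁻¹.
R has determinant 4; R⁻¹ = [[-1, -2, -1], [-1/2, -3/2, -1], [3/2, 2, 1]].
Y = TR⁻¹ = [[-28, 14, -18], [-46, 36, -16]] · [[-1, -2, -1], [-1/2, -3/2, -1], [3/2, 2, 1]] = [[-6, -1, -4], [4, 6, -6]].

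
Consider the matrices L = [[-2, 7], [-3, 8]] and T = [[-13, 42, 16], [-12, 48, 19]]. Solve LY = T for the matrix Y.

Y = [[-4, 0, -1], [-3, 6, 2]]

L is on the left of Y, so left-multiply by L⁻¹: Y = L⁻¹T.
det L = 5; the adjugate gives L⁻¹ = [[8/5, -7/5], [3/5, -2/5]].
Y = L⁻¹T = [[8/5, -7/5], [3/5, -2/5]] · [[-13, 42, 16], [-12, 48, 19]] = [[-4, 0, -1], [-3, 6, 2]].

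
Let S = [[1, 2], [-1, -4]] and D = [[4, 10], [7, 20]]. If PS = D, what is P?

P = [[3, -1], [4, -3]]

Since S sits to the right of P, P = DS⁻¹.
det S = -2; the adjugate gives S⁻¹ = [[2, 1], [-1/2, -1/2]].
P = DS⁻¹ = [[4, 10], [7, 20]] · [[2, 1], [-1/2, -1/2]] = [[3, -1], [4, -3]].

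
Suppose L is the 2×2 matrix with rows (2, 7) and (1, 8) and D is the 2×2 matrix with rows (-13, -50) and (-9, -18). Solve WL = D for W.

Since L sits to the right of W, W = DL⁻¹.
det L = 9; the adjugate gives L⁻¹ = [[8/9, -7/9], [-1/9, 2/9]].
W = DL⁻¹ = [[-13, -50], [-9, -18]] · [[8/9, -7/9], [-1/9, 2/9]] = [[-6, -1], [-6, 3]].

W = [[-6, -1], [-6, 3]]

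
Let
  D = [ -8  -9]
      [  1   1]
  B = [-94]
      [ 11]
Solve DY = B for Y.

D is on the left of Y, so left-multiply by D⁻¹: Y = D⁻¹B.
det D = 1; the adjugate gives D⁻¹ = [[1, 9], [-1, -8]].
Y = D⁻¹B = [[1, 9], [-1, -8]] · [[-94], [11]] = [[5], [6]].

Y = [[5], [6]]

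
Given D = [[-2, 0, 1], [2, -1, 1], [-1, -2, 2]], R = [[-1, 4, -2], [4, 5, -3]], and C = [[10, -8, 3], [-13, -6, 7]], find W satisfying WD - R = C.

W = [[-3, 2, 1], [3, -1, 1]]

WD = C + R = [[9, -4, 1], [-9, -1, 4]].
Right-multiplying both sides by D⁻¹ gives W = (C + R)D⁻¹.
det D = -5; the adjugate gives D⁻¹ = [[0, 2/5, -1/5], [1, 3/5, -4/5], [1, 4/5, -2/5]].
W = (C + R)D⁻¹ = [[-3, 2, 1], [3, -1, 1]].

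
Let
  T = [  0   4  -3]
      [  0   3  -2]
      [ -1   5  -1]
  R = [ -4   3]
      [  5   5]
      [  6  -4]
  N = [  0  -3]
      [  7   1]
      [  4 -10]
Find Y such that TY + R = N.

TY = N − R = [[4, -6], [2, -4], [-2, -6]].
T is on the left of Y, so left-multiply by T⁻¹: Y = T⁻¹(N − R).
T has determinant -1; T⁻¹ = [[-7, 11, -1], [-2, 3, 0], [-3, 4, 0]].
Y = T⁻¹(N − R) = [[-4, 4], [-2, 0], [-4, 2]].

Y = [[-4, 4], [-2, 0], [-4, 2]]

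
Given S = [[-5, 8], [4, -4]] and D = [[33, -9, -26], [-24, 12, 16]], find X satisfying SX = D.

S is on the left of X, so left-multiply by S⁻¹: X = S⁻¹D.
det S = -12; the adjugate gives S⁻¹ = [[1/3, 2/3], [1/3, 5/12]].
X = S⁻¹D = [[1/3, 2/3], [1/3, 5/12]] · [[33, -9, -26], [-24, 12, 16]] = [[-5, 5, 2], [1, 2, -2]].

X = [[-5, 5, 2], [1, 2, -2]]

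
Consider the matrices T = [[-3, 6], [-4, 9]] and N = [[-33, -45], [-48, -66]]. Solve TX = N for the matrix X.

Left-multiplying both sides by T⁻¹ gives X = T⁻¹N.
det T = -3, so T⁻¹ = [[-3, 2], [-4/3, 1]].
X = T⁻¹N = [[-3, 2], [-4/3, 1]] · [[-33, -45], [-48, -66]] = [[3, 3], [-4, -6]].

X = [[3, 3], [-4, -6]]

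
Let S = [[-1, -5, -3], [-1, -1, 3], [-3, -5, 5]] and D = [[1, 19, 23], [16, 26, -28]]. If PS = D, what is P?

P = [[-5, 1, 1], [0, -1, -5]]

S is on the right of P, so right-multiply by S⁻¹: P = DS⁻¹.
det S = 4, so S⁻¹ = [[5/2, 10, -9/2], [-1, -7/2, 3/2], [1/2, 5/2, -1]].
P = DS⁻¹ = [[1, 19, 23], [16, 26, -28]] · [[5/2, 10, -9/2], [-1, -7/2, 3/2], [1/2, 5/2, -1]] = [[-5, 1, 1], [0, -1, -5]].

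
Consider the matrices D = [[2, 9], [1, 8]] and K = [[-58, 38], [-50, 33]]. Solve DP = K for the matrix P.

D is on the left of P, so left-multiply by D⁻¹: P = D⁻¹K.
D has determinant 7; D⁻¹ = [[8/7, -9/7], [-1/7, 2/7]].
P = D⁻¹K = [[8/7, -9/7], [-1/7, 2/7]] · [[-58, 38], [-50, 33]] = [[-2, 1], [-6, 4]].

P = [[-2, 1], [-6, 4]]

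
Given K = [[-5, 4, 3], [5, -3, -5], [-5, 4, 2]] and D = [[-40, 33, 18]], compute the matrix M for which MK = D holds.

M = [[5, 1, 4]]

K is on the right of M, so right-multiply by K⁻¹: M = DK⁻¹.
det K = 5; the adjugate gives K⁻¹ = [[14/5, 4/5, -11/5], [3, 1, -2], [1, 0, -1]].
M = DK⁻¹ = [[-40, 33, 18]] · [[14/5, 4/5, -11/5], [3, 1, -2], [1, 0, -1]] = [[5, 1, 4]].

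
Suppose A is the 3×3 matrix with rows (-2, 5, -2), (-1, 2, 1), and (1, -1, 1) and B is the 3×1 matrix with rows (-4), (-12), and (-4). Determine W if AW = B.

A is on the left of W, so left-multiply by A⁻¹: W = A⁻¹B.
det A = 6, so A⁻¹ = [[1/2, -1/2, 3/2], [1/3, 0, 2/3], [-1/6, 1/2, 1/6]].
W = A⁻¹B = [[1/2, -1/2, 3/2], [1/3, 0, 2/3], [-1/6, 1/2, 1/6]] · [[-4], [-12], [-4]] = [[-2], [-4], [-6]].

W = [[-2], [-4], [-6]]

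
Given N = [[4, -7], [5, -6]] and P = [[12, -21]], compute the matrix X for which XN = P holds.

X = [[3, 0]]

N is on the right of X, so right-multiply by N⁻¹: X = PN⁻¹.
det N = 11; the adjugate gives N⁻¹ = [[-6/11, 7/11], [-5/11, 4/11]].
X = PN⁻¹ = [[12, -21]] · [[-6/11, 7/11], [-5/11, 4/11]] = [[3, 0]].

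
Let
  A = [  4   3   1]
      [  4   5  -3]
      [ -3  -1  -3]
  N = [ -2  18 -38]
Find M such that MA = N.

M = [[-2, 6, 6]]

Right-multiplying both sides by A⁻¹ gives M = NA⁻¹.
det A = 2, so A⁻¹ = [[-9, 4, -7], [21/2, -9/2, 8], [11/2, -5/2, 4]].
M = NA⁻¹ = [[-2, 18, -38]] · [[-9, 4, -7], [21/2, -9/2, 8], [11/2, -5/2, 4]] = [[-2, 6, 6]].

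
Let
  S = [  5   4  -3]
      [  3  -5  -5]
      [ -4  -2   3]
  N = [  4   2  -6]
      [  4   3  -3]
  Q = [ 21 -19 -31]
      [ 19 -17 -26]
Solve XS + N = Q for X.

XS = Q − N = [[17, -21, -25], [15, -20, -23]].
S is on the right of X, so right-multiply by S⁻¹: X = (Q − N)S⁻¹.
S has determinant -3; S⁻¹ = [[25/3, 2, 35/3], [-11/3, -1, -16/3], [26/3, 2, 37/3]].
X = (Q − N)S⁻¹ = [[2, 5, 2], [-1, 4, -2]].

X = [[2, 5, 2], [-1, 4, -2]]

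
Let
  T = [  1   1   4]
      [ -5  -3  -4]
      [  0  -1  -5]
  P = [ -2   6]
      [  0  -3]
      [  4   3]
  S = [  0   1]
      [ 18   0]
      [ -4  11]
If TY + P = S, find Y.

TY = S − P = [[2, -5], [18, 3], [-8, 8]].
Since T multiplies Y on the left, Y = T⁻¹(S − P).
det T = 6, so T⁻¹ = [[11/6, 1/6, 4/3], [-25/6, -5/6, -8/3], [5/6, 1/6, 1/3]].
Y = T⁻¹(S − P) = [[-4, 2], [-2, -3], [2, -1]].

Y = [[-4, 2], [-2, -3], [2, -1]]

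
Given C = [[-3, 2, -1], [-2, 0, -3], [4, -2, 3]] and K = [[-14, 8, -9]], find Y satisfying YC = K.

Y = [[0, -1, -4]]

Since C sits to the right of Y, Y = KC⁻¹.
C has determinant 2; C⁻¹ = [[-3, -2, -3], [-3, -5/2, -7/2], [2, 1, 2]].
Y = KC⁻¹ = [[-14, 8, -9]] · [[-3, -2, -3], [-3, -5/2, -7/2], [2, 1, 2]] = [[0, -1, -4]].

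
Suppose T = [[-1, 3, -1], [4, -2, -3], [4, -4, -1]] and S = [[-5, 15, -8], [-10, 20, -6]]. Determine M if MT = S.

M = [[1, 4, -5], [2, 3, -5]]

Since T sits to the right of M, M = ST⁻¹.
T has determinant -6; T⁻¹ = [[5/3, -7/6, 11/6], [4/3, -5/6, 7/6], [4/3, -4/3, 5/3]].
M = ST⁻¹ = [[-5, 15, -8], [-10, 20, -6]] · [[5/3, -7/6, 11/6], [4/3, -5/6, 7/6], [4/3, -4/3, 5/3]] = [[1, 4, -5], [2, 3, -5]].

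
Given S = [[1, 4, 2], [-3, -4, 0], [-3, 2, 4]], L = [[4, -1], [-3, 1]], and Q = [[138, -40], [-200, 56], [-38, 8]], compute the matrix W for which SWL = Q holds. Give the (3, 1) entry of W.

-3

W = S⁻¹QL⁻¹ (apply S⁻¹ on the left and L⁻¹ on the right).
det S = -4; the adjugate gives S⁻¹ = [[4, 3, -2], [-3, -5/2, 3/2], [9/2, 7/2, -2]].
det L = 1; the adjugate gives L⁻¹ = [[1, 1], [3, 4]].
S⁻¹Q = [[28, -8], [29, -8], [-3, 0]].
W = (S⁻¹Q)L⁻¹ = [[4, -4], [5, -3], [-3, -3]].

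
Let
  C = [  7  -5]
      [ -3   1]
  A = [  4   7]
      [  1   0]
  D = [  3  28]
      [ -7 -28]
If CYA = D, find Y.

Isolating Y: multiply by C⁻¹ from the left and A⁻¹ from the right, so Y = C⁻¹DA⁻¹.
det C = -8; the adjugate gives C⁻¹ = [[-1/8, -5/8], [-3/8, -7/8]].
det A = -7; the adjugate gives A⁻¹ = [[0, 1], [1/7, -4/7]].
C⁻¹D = [[4, 14], [5, 14]].
Y = (C⁻¹D)A⁻¹ = [[2, -4], [2, -3]].

Y = [[2, -4], [2, -3]]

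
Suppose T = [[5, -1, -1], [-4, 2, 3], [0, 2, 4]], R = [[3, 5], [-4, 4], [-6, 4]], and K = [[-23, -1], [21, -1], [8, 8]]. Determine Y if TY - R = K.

TY = K + R = [[-20, 4], [17, 3], [2, 12]].
Since T multiplies Y on the left, Y = T⁻¹(K + R).
det T = 2, so T⁻¹ = [[1, 1, -1/2], [8, 10, -11/2], [-4, -5, 3]].
Y = T⁻¹(K + R) = [[-4, 1], [-1, -4], [1, 5]].

Y = [[-4, 1], [-1, -4], [1, 5]]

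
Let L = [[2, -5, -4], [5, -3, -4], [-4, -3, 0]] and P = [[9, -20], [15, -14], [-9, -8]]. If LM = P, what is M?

M = [[0, 2], [3, 0], [-6, 6]]

Since L multiplies M on the left, M = L⁻¹P.
L has determinant 4; L⁻¹ = [[-3, 3, 2], [4, -4, -3], [-27/4, 13/2, 19/4]].
M = L⁻¹P = [[-3, 3, 2], [4, -4, -3], [-27/4, 13/2, 19/4]] · [[9, -20], [15, -14], [-9, -8]] = [[0, 2], [3, 0], [-6, 6]].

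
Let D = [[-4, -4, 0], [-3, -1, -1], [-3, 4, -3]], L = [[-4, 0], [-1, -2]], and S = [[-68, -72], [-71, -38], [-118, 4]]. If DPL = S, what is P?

Left-multiply by D⁻¹ and right-multiply by L⁻¹: P = D⁻¹SL⁻¹.
D has determinant -4; D⁻¹ = [[-7/4, 3, -1], [3/2, -3, 1], [15/4, -7, 2]].
det L = 8, so L⁻¹ = [[-1/4, 0], [1/8, -1/2]].
D⁻¹S = [[24, 8], [-7, 10], [6, 4]].
P = (D⁻¹S)L⁻¹ = [[-5, -4], [3, -5], [-1, -2]].

P = [[-5, -4], [3, -5], [-1, -2]]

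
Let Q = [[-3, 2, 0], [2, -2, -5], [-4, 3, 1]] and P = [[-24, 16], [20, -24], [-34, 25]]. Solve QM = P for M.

Left-multiplying both sides by Q⁻¹ gives M = Q⁻¹P.
det Q = -3; the adjugate gives Q⁻¹ = [[-13/3, 2/3, 10/3], [-6, 1, 5], [2/3, -1/3, -2/3]].
M = Q⁻¹P = [[-13/3, 2/3, 10/3], [-6, 1, 5], [2/3, -1/3, -2/3]] · [[-24, 16], [20, -24], [-34, 25]] = [[4, -2], [-6, 5], [0, 2]].

M = [[4, -2], [-6, 5], [0, 2]]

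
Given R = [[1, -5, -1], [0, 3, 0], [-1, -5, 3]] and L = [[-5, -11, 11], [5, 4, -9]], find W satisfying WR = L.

R is on the right of W, so right-multiply by R⁻¹: W = LR⁻¹.
det R = 6, so R⁻¹ = [[3/2, 10/3, 1/2], [0, 1/3, 0], [1/2, 5/3, 1/2]].
W = LR⁻¹ = [[-5, -11, 11], [5, 4, -9]] · [[3/2, 10/3, 1/2], [0, 1/3, 0], [1/2, 5/3, 1/2]] = [[-2, -2, 3], [3, 3, -2]].

W = [[-2, -2, 3], [3, 3, -2]]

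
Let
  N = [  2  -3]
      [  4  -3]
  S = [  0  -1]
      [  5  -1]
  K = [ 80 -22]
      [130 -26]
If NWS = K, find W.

W = [[-3, 5], [-4, -2]]

W = N⁻¹KS⁻¹ (apply N⁻¹ on the left and S⁻¹ on the right).
det N = 6, so N⁻¹ = [[-1/2, 1/2], [-2/3, 1/3]].
det S = 5; the adjugate gives S⁻¹ = [[-1/5, 1/5], [-1, 0]].
N⁻¹K = [[25, -2], [-10, 6]].
W = (N⁻¹K)S⁻¹ = [[-3, 5], [-4, -2]].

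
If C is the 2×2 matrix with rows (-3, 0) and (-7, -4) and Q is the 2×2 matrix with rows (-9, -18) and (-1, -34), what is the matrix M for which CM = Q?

C is on the left of M, so left-multiply by C⁻¹: M = C⁻¹Q.
C has determinant 12; C⁻¹ = [[-1/3, 0], [7/12, -1/4]].
M = C⁻¹Q = [[-1/3, 0], [7/12, -1/4]] · [[-9, -18], [-1, -34]] = [[3, 6], [-5, -2]].

M = [[3, 6], [-5, -2]]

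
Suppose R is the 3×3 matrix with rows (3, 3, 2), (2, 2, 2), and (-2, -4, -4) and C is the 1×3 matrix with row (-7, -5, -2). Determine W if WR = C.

W = [[-3, 0, -1]]

R is on the right of W, so right-multiply by R⁻¹: W = CR⁻¹.
det R = 4; the adjugate gives R⁻¹ = [[0, 1, 1/2], [1, -2, -1/2], [-1, 3/2, 0]].
W = CR⁻¹ = [[-7, -5, -2]] · [[0, 1, 1/2], [1, -2, -1/2], [-1, 3/2, 0]] = [[-3, 0, -1]].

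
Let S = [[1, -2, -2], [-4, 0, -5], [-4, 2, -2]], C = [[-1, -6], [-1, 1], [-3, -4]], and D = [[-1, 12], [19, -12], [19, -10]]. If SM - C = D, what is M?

SM = D + C = [[-2, 6], [18, -11], [16, -14]].
Since S multiplies M on the left, M = S⁻¹(D + C).
det S = 2; the adjugate gives S⁻¹ = [[5, -4, 5], [6, -5, 13/2], [-4, 3, -4]].
M = S⁻¹(D + C) = [[-2, 4], [2, 0], [-2, -1]].

M = [[-2, 4], [2, 0], [-2, -1]]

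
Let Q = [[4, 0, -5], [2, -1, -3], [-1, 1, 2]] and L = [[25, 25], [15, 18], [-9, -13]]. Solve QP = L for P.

P = [[5, 0], [-2, -3], [-1, -5]]

Since Q multiplies P on the left, P = Q⁻¹L.
det Q = -1, so Q⁻¹ = [[-1, 5, 5], [1, -3, -2], [-1, 4, 4]].
P = Q⁻¹L = [[-1, 5, 5], [1, -3, -2], [-1, 4, 4]] · [[25, 25], [15, 18], [-9, -13]] = [[5, 0], [-2, -3], [-1, -5]].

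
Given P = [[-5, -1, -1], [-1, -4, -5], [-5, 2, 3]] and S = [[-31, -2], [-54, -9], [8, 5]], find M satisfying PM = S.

M = [[4, 0], [5, 1], [6, 1]]

Since P multiplies M on the left, M = P⁻¹S.
P has determinant 4; P⁻¹ = [[-1/2, 1/4, 1/4], [7, -5, -6], [-11/2, 15/4, 19/4]].
M = P⁻¹S = [[-1/2, 1/4, 1/4], [7, -5, -6], [-11/2, 15/4, 19/4]] · [[-31, -2], [-54, -9], [8, 5]] = [[4, 0], [5, 1], [6, 1]].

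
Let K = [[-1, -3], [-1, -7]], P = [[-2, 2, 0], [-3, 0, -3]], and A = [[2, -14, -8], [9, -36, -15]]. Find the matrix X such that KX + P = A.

X = [[2, 1, 5], [-2, 5, 1]]

KX = A − P = [[4, -16, -8], [12, -36, -12]].
K is on the left of X, so left-multiply by K⁻¹: X = K⁻¹(A − P).
K has determinant 4; K⁻¹ = [[-7/4, 3/4], [1/4, -1/4]].
X = K⁻¹(A − P) = [[2, 1, 5], [-2, 5, 1]].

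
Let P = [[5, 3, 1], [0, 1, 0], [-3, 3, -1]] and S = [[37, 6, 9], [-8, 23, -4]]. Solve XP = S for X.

X = [[5, 3, -4], [2, -1, 6]]

P is on the right of X, so right-multiply by P⁻¹: X = SP⁻¹.
P has determinant -2; P⁻¹ = [[1/2, -3, 1/2], [0, 1, 0], [-3/2, 12, -5/2]].
X = SP⁻¹ = [[37, 6, 9], [-8, 23, -4]] · [[1/2, -3, 1/2], [0, 1, 0], [-3/2, 12, -5/2]] = [[5, 3, -4], [2, -1, 6]].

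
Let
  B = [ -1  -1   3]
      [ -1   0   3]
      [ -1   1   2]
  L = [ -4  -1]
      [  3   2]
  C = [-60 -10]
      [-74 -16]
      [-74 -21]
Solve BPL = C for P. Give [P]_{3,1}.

5

Isolating P: multiply by B⁻¹ from the left and L⁻¹ from the right, so P = B⁻¹CL⁻¹.
B has determinant 1; B⁻¹ = [[-3, 5, -3], [-1, 1, 0], [-1, 2, -1]].
L has determinant -5; L⁻¹ = [[-2/5, -1/5], [3/5, 4/5]].
B⁻¹C = [[32, 13], [-14, -6], [-14, -1]].
P = (B⁻¹C)L⁻¹ = [[-5, 4], [2, -2], [5, 2]].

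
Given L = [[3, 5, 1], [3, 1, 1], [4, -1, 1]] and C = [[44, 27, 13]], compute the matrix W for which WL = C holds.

L is on the right of W, so right-multiply by L⁻¹: W = CL⁻¹.
L has determinant 4; L⁻¹ = [[1/2, -3/2, 1], [1/4, -1/4, 0], [-7/4, 23/4, -3]].
W = CL⁻¹ = [[44, 27, 13]] · [[1/2, -3/2, 1], [1/4, -1/4, 0], [-7/4, 23/4, -3]] = [[6, 2, 5]].

W = [[6, 2, 5]]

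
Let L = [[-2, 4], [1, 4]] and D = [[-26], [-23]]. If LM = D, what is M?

M = [[1], [-6]]

Left-multiplying both sides by L⁻¹ gives M = L⁻¹D.
L has determinant -12; L⁻¹ = [[-1/3, 1/3], [1/12, 1/6]].
M = L⁻¹D = [[-1/3, 1/3], [1/12, 1/6]] · [[-26], [-23]] = [[1], [-6]].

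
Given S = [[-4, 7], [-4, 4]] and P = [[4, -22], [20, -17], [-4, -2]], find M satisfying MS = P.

M = [[-6, 5], [1, -6], [-2, 3]]

S is on the right of M, so right-multiply by S⁻¹: M = PS⁻¹.
S has determinant 12; S⁻¹ = [[1/3, -7/12], [1/3, -1/3]].
M = PS⁻¹ = [[4, -22], [20, -17], [-4, -2]] · [[1/3, -7/12], [1/3, -1/3]] = [[-6, 5], [1, -6], [-2, 3]].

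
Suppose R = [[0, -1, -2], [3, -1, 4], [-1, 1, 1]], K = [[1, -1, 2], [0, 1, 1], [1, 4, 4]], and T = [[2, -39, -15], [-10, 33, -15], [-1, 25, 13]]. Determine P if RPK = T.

Isolating P: multiply by R⁻¹ from the left and K⁻¹ from the right, so P = R⁻¹TK⁻¹.
det R = 3, so R⁻¹ = [[-5/3, -1/3, -2], [-7/3, -2/3, -2], [2/3, 1/3, 1]].
det K = -3, so K⁻¹ = [[0, -4, 1], [-1/3, -2/3, 1/3], [1/3, 5/3, -1/3]].
R⁻¹T = [[2, 4, 4], [4, 19, 19], [-3, 10, -2]].
P = (R⁻¹T)K⁻¹ = [[0, -4, 2], [0, 3, 4], [-4, 2, 1]].

P = [[0, -4, 2], [0, 3, 4], [-4, 2, 1]]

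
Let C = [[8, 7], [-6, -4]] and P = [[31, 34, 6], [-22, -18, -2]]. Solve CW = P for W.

Since C multiplies W on the left, W = C⁻¹P.
C has determinant 10; C⁻¹ = [[-2/5, -7/10], [3/5, 4/5]].
W = C⁻¹P = [[-2/5, -7/10], [3/5, 4/5]] · [[31, 34, 6], [-22, -18, -2]] = [[3, -1, -1], [1, 6, 2]].

W = [[3, -1, -1], [1, 6, 2]]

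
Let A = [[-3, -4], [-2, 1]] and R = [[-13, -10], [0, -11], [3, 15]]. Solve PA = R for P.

Since A sits to the right of P, P = RA⁻¹.
det A = -11; the adjugate gives A⁻¹ = [[-1/11, -4/11], [-2/11, 3/11]].
P = RA⁻¹ = [[-13, -10], [0, -11], [3, 15]] · [[-1/11, -4/11], [-2/11, 3/11]] = [[3, 2], [2, -3], [-3, 3]].

P = [[3, 2], [2, -3], [-3, 3]]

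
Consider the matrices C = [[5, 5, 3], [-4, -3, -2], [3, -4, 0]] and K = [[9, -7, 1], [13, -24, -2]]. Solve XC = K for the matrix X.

X = [[-1, -2, 2], [-2, -2, 5]]

Since C sits to the right of X, X = KC⁻¹.
det C = 5, so C⁻¹ = [[-8/5, -12/5, -1/5], [-6/5, -9/5, -2/5], [5, 7, 1]].
X = KC⁻¹ = [[9, -7, 1], [13, -24, -2]] · [[-8/5, -12/5, -1/5], [-6/5, -9/5, -2/5], [5, 7, 1]] = [[-1, -2, 2], [-2, -2, 5]].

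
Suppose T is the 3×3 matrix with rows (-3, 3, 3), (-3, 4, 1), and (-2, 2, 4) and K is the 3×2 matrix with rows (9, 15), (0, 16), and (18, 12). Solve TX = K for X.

Since T multiplies X on the left, X = T⁻¹K.
det T = -6; the adjugate gives T⁻¹ = [[-7/3, 1, 3/2], [-5/3, 1, 1], [-1/3, 0, 1/2]].
X = T⁻¹K = [[-7/3, 1, 3/2], [-5/3, 1, 1], [-1/3, 0, 1/2]] · [[9, 15], [0, 16], [18, 12]] = [[6, -1], [3, 3], [6, 1]].

X = [[6, -1], [3, 3], [6, 1]]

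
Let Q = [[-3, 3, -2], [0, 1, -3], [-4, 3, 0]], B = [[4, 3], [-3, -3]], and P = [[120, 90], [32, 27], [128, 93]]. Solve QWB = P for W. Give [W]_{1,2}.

-4

Isolating W: multiply by Q⁻¹ from the left and B⁻¹ from the right, so W = Q⁻¹PB⁻¹.
Q has determinant 1; Q⁻¹ = [[9, -6, -7], [12, -8, -9], [4, -3, -3]].
det B = -3, so B⁻¹ = [[1, 1], [-1, -4/3]].
Q⁻¹P = [[-8, -3], [32, 27], [0, 0]].
W = (Q⁻¹P)B⁻¹ = [[-5, -4], [5, -4], [0, 0]].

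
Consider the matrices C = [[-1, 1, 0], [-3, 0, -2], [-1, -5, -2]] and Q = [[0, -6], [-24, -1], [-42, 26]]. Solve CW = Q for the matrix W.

W = [[6, 1], [6, -5], [3, -1]]

Since C multiplies W on the left, W = C⁻¹Q.
det C = 6; the adjugate gives C⁻¹ = [[-5/3, 1/3, -1/3], [-2/3, 1/3, -1/3], [5/2, -1, 1/2]].
W = C⁻¹Q = [[-5/3, 1/3, -1/3], [-2/3, 1/3, -1/3], [5/2, -1, 1/2]] · [[0, -6], [-24, -1], [-42, 26]] = [[6, 1], [6, -5], [3, -1]].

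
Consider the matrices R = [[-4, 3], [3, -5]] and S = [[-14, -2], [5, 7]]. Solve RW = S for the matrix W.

W = [[5, -1], [2, -2]]

Left-multiplying both sides by R⁻¹ gives W = R⁻¹S.
det R = 11; the adjugate gives R⁻¹ = [[-5/11, -3/11], [-3/11, -4/11]].
W = R⁻¹S = [[-5/11, -3/11], [-3/11, -4/11]] · [[-14, -2], [5, 7]] = [[5, -1], [2, -2]].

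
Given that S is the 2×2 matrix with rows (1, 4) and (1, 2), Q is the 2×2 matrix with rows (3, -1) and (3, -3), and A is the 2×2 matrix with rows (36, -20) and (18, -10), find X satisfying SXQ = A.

X = [[0, 0], [2, 1]]

Left-multiply by S⁻¹ and right-multiply by Q⁻¹: X = S⁻¹AQ⁻¹.
det S = -2, so S⁻¹ = [[-1, 2], [1/2, -1/2]].
det Q = -6; the adjugate gives Q⁻¹ = [[1/2, -1/6], [1/2, -1/2]].
S⁻¹A = [[0, 0], [9, -5]].
X = (S⁻¹A)Q⁻¹ = [[0, 0], [2, 1]].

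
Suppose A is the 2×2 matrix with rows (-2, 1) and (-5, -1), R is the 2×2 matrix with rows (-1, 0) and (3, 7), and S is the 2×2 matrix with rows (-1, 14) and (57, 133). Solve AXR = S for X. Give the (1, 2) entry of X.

Left-multiply by A⁻¹ and right-multiply by R⁻¹: X = A⁻¹SR⁻¹.
det A = 7, so A⁻¹ = [[-1/7, -1/7], [5/7, -2/7]].
R has determinant -7; R⁻¹ = [[-1, 0], [3/7, 1/7]].
A⁻¹S = [[-8, -21], [-17, -28]].
X = (A⁻¹S)R⁻¹ = [[-1, -3], [5, -4]].

-3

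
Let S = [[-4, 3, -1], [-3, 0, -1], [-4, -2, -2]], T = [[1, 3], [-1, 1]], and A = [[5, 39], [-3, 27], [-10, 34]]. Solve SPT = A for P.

P = [[-2, -3], [1, -2], [0, 0]]

Left-multiply by S⁻¹ and right-multiply by T⁻¹: P = S⁻¹AT⁻¹.
det S = -4; the adjugate gives S⁻¹ = [[1/2, -2, 3/4], [1/2, -1, 1/4], [-3/2, 5, -9/4]].
T has determinant 4; T⁻¹ = [[1/4, -3/4], [1/4, 1/4]].
S⁻¹A = [[1, -9], [3, 1], [0, 0]].
P = (S⁻¹A)T⁻¹ = [[-2, -3], [1, -2], [0, 0]].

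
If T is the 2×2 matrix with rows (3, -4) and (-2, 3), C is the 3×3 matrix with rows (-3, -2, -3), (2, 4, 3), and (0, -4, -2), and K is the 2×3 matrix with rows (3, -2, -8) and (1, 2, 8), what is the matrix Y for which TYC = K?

Left-multiply by T⁻¹ and right-multiply by C⁻¹: Y = T⁻¹KC⁻¹.
det T = 1, so T⁻¹ = [[3, 4], [2, 3]].
det C = 4; the adjugate gives C⁻¹ = [[1, 2, 3/2], [1, 3/2, 3/4], [-2, -3, -2]].
T⁻¹K = [[13, 2, 8], [9, 2, 8]].
Y = (T⁻¹K)C⁻¹ = [[-1, 5, 5], [-5, -3, -1]].

Y = [[-1, 5, 5], [-5, -3, -1]]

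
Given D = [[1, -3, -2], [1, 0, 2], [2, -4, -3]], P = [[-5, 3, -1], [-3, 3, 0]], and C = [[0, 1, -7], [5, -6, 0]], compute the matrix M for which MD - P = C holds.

M = [[-4, -5, 2], [1, 1, 0]]

MD = C + P = [[-5, 4, -8], [2, -3, 0]].
D is on the right of M, so right-multiply by D⁻¹: M = (C + P)D⁻¹.
D has determinant -5; D⁻¹ = [[-8/5, 1/5, 6/5], [-7/5, -1/5, 4/5], [4/5, 2/5, -3/5]].
M = (C + P)D⁻¹ = [[-4, -5, 2], [1, 1, 0]].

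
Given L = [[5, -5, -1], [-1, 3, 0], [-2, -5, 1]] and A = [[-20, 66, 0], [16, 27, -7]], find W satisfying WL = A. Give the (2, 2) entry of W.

L is on the right of W, so right-multiply by L⁻¹: W = AL⁻¹.
L has determinant -1; L⁻¹ = [[-3, -10, -3], [-1, -3, -1], [-11, -35, -10]].
W = AL⁻¹ = [[-20, 66, 0], [16, 27, -7]] · [[-3, -10, -3], [-1, -3, -1], [-11, -35, -10]] = [[-6, 2, -6], [2, 4, -5]].

4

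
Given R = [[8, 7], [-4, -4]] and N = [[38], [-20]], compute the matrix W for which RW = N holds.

W = [[3], [2]]

Since R multiplies W on the left, W = R⁻¹N.
det R = -4, so R⁻¹ = [[1, 7/4], [-1, -2]].
W = R⁻¹N = [[1, 7/4], [-1, -2]] · [[38], [-20]] = [[3], [2]].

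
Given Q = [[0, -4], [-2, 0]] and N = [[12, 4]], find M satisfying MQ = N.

M = [[-1, -6]]

Since Q sits to the right of M, M = NQ⁻¹.
Q has determinant -8; Q⁻¹ = [[0, -1/2], [-1/4, 0]].
M = NQ⁻¹ = [[12, 4]] · [[0, -1/2], [-1/4, 0]] = [[-1, -6]].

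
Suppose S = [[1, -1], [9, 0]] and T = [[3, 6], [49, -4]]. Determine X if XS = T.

Right-multiplying both sides by S⁻¹ gives X = TS⁻¹.
det S = 9, so S⁻¹ = [[0, 1/9], [-1, 1/9]].
X = TS⁻¹ = [[3, 6], [49, -4]] · [[0, 1/9], [-1, 1/9]] = [[-6, 1], [4, 5]].

X = [[-6, 1], [4, 5]]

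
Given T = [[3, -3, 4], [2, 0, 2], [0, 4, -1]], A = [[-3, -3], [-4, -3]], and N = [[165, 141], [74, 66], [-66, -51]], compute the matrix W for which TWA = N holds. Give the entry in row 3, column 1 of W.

-2

Isolating W: multiply by T⁻¹ from the left and A⁻¹ from the right, so W = T⁻¹NA⁻¹.
det T = 2, so T⁻¹ = [[-4, 13/2, -3], [1, -3/2, 1], [4, -6, 3]].
A has determinant -3; A⁻¹ = [[1, -1], [-4/3, 1]].
T⁻¹N = [[19, 18], [-12, -9], [18, 15]].
W = (T⁻¹N)A⁻¹ = [[-5, -1], [0, 3], [-2, -3]].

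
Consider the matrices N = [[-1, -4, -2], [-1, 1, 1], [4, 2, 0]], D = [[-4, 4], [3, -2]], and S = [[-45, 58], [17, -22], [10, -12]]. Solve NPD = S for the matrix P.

P = [[1, 1], [-4, -3], [-3, -1]]

P = N⁻¹SD⁻¹ (apply N⁻¹ on the left and D⁻¹ on the right).
det N = -2; the adjugate gives N⁻¹ = [[1, 2, 1], [-2, -4, -3/2], [3, 7, 5/2]].
D has determinant -4; D⁻¹ = [[1/2, 1], [3/4, 1]].
N⁻¹S = [[-1, 2], [7, -10], [9, -10]].
P = (N⁻¹S)D⁻¹ = [[1, 1], [-4, -3], [-3, -1]].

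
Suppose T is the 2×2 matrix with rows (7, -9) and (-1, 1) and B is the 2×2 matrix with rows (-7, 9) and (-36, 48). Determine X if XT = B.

X = [[-1, 0], [-6, -6]]

Since T sits to the right of X, X = BT⁻¹.
det T = -2, so T⁻¹ = [[-1/2, -9/2], [-1/2, -7/2]].
X = BT⁻¹ = [[-7, 9], [-36, 48]] · [[-1/2, -9/2], [-1/2, -7/2]] = [[-1, 0], [-6, -6]].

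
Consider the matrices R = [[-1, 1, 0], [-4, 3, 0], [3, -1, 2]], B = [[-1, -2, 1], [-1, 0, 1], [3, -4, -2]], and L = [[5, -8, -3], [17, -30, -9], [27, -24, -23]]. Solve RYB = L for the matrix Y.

Y = R⁻¹LB⁻¹ (apply R⁻¹ on the left and B⁻¹ on the right).
R has determinant 2; R⁻¹ = [[3, -1, 0], [4, -1, 0], [-5/2, 1, 1/2]].
det B = -2, so B⁻¹ = [[-2, 4, 1], [-1/2, 1/2, 0], [-2, 5, 1]].
R⁻¹L = [[-2, 6, 0], [3, -2, -3], [18, -22, -13]].
Y = (R⁻¹L)B⁻¹ = [[1, -5, -2], [1, -4, 0], [1, -4, 5]].

Y = [[1, -5, -2], [1, -4, 0], [1, -4, 5]]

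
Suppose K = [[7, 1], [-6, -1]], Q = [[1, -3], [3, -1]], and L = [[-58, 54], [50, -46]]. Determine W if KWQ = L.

W = [[-2, -2], [1, -1]]

W = K⁻¹LQ⁻¹ (apply K⁻¹ on the left and Q⁻¹ on the right).
det K = -1, so K⁻¹ = [[1, 1], [-6, -7]].
det Q = 8; the adjugate gives Q⁻¹ = [[-1/8, 3/8], [-3/8, 1/8]].
K⁻¹L = [[-8, 8], [-2, -2]].
W = (K⁻¹L)Q⁻¹ = [[-2, -2], [1, -1]].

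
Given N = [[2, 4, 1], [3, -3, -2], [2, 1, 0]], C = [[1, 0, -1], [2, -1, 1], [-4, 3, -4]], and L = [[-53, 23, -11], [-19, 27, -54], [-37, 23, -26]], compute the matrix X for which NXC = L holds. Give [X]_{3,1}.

-5

X = N⁻¹LC⁻¹ (apply N⁻¹ on the left and C⁻¹ on the right).
det N = -3; the adjugate gives N⁻¹ = [[-2/3, -1/3, 5/3], [4/3, 2/3, -7/3], [-3, -2, 6]].
det C = -1, so C⁻¹ = [[-1, 3, 1], [-4, 8, 3], [-2, 3, 1]].
N⁻¹L = [[-20, 14, -18], [3, -5, 10], [-25, 15, -15]].
X = (N⁻¹L)C⁻¹ = [[0, -2, 4], [-3, -1, -2], [-5, 0, 5]].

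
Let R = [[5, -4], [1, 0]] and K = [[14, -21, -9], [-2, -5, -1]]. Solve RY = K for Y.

Left-multiplying both sides by R⁻¹ gives Y = R⁻¹K.
det R = 4, so R⁻¹ = [[0, 1], [-1/4, 5/4]].
Y = R⁻¹K = [[0, 1], [-1/4, 5/4]] · [[14, -21, -9], [-2, -5, -1]] = [[-2, -5, -1], [-6, -1, 1]].

Y = [[-2, -5, -1], [-6, -1, 1]]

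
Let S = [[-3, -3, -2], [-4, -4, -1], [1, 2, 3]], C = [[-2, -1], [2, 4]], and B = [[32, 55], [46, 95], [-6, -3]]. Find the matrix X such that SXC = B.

Left-multiply by S⁻¹ and right-multiply by C⁻¹: X = S⁻¹BC⁻¹.
det S = 5, so S⁻¹ = [[-2, 1, -1], [11/5, -7/5, 1], [-4/5, 3/5, 0]].
det C = -6; the adjugate gives C⁻¹ = [[-2/3, -1/6], [1/3, 1/3]].
S⁻¹B = [[-12, -12], [0, -15], [2, 13]].
X = (S⁻¹B)C⁻¹ = [[4, -2], [-5, -5], [3, 4]].

X = [[4, -2], [-5, -5], [3, 4]]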